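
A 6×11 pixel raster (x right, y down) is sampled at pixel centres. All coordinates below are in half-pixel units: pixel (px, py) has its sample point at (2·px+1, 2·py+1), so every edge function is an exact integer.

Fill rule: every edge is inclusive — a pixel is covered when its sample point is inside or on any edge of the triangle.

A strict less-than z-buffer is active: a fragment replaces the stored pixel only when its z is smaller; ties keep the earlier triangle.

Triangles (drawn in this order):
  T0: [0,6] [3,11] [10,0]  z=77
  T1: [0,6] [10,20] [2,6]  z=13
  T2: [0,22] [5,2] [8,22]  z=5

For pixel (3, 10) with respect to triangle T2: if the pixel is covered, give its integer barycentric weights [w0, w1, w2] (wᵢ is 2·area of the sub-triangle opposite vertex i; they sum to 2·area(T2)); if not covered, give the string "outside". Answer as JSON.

T0:
  2·area = 68  (B↔C swapped to make it positive)
  edge (0, 6)→(10, 0): d=(10,-6) inclusive
  edge (10, 0)→(3, 11): d=(-7,11) inclusive
  edge (3, 11)→(0, 6): d=(-3,-5) inclusive
    (4,0)@(9, 1): e=[4,4,60] → X
    (5,0)@(11, 1): e=[16,-18,70] → .
    (2,1)@(5, 3): e=[0,34,34] → X  [on edge]
    (3,1)@(7, 3): e=[12,12,44] → X
    (4,1)@(9, 3): e=[24,-10,54] → .
    (1,2)@(3, 5): e=[8,42,18] → X
    (3,2)@(7, 5): e=[32,-2,38] → .
    (0,3)@(1, 7): e=[16,50,2] → X
    (3,3)@(7, 7): e=[52,-16,32] → .
    (0,4)@(1, 9): e=[36,36,-4] → .
    (1,4)@(3, 9): e=[48,14,6] → X
    (2,4)@(5, 9): e=[60,-8,16] → .
    (1,5)@(3, 11): e=[68,0,0] → X  [on edge]
    (4,10)@(9, 21): e=[204,-136,0] → .  [on edge]
  covered (10 px):
    . . . . X .
    . . X X . .
    . X X . . .
    X X X . . .
    . X . . . .
    . X . . . .
    . . . . . .
    . . . . . .
    . . . . . .
    . . . . . .
    . . . . . .
T1:
  2·area = 28  (B↔C swapped to make it positive)
  edge (0, 6)→(2, 6): d=(2,0) inclusive
  edge (2, 6)→(10, 20): d=(8,14) inclusive
  edge (10, 20)→(0, 6): d=(-10,-14) inclusive
    (0,3)@(1, 7): e=[2,22,4] → X
    (1,3)@(3, 7): e=[2,-6,32] → .
    (0,4)@(1, 9): e=[6,38,-16] → .
    (1,4)@(3, 9): e=[6,10,12] → X
    (2,4)@(5, 9): e=[6,-18,40] → .
    (1,5)@(3, 11): e=[10,26,-8] → .
    (2,6)@(5, 13): e=[14,14,0] → X  [on edge]
    (3,6)@(7, 13): e=[14,-14,28] → .
    (2,7)@(5, 15): e=[18,30,-20] → .
    (3,7)@(7, 15): e=[18,2,8] → X
    (4,7)@(9, 15): e=[18,-26,36] → .
    (3,8)@(7, 17): e=[22,18,-12] → .
  covered (4 px):
    . . . . . .
    . . . . . .
    . . . . . .
    X . . . . .
    . X . . . .
    . . . . . .
    . . X . . .
    . . . X . .
    . . . . . .
    . . . . . .
    . . . . . .
T2:
  2·area = 160
  edge (0, 22)→(5, 2): d=(5,-20) inclusive
  edge (5, 2)→(8, 22): d=(3,20) inclusive
  edge (8, 22)→(0, 22): d=(-8,0) inclusive
    (2,1)@(5, 3): e=[5,3,152] → X
    (3,1)@(7, 3): e=[45,-37,152] → .
    (2,2)@(5, 5): e=[15,9,136] → X
    (3,2)@(7, 5): e=[55,-31,136] → .
    (2,3)@(5, 7): e=[25,15,120] → X
    (3,3)@(7, 7): e=[65,-25,120] → .
    (2,4)@(5, 9): e=[35,21,104] → X
    (3,4)@(7, 9): e=[75,-19,104] → .
    (1,5)@(3, 11): e=[5,67,88] → X
    (3,5)@(7, 11): e=[85,-13,88] → .
    (1,6)@(3, 13): e=[15,73,72] → X
    (3,6)@(7, 13): e=[95,-7,72] → .
  covered (21 px):
    . . . . . .
    . . X . . .
    . . X . . .
    . . X . . .
    . . X . . .
    . X X . . .
    . X X . . .
    . X X . . .
    . X X X . .
    X X X X . .
    X X X X . .

Answer: [17,8,135]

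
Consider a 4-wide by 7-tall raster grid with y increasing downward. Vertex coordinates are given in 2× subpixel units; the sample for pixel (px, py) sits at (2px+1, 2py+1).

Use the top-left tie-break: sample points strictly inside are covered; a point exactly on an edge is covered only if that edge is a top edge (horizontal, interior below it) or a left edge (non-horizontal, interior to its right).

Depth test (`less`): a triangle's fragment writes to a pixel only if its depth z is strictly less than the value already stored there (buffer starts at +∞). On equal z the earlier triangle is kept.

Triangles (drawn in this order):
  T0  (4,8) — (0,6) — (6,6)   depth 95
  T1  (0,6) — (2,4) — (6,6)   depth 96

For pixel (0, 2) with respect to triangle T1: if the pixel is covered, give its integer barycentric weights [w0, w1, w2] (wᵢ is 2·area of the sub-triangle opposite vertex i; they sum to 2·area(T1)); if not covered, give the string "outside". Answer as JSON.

T0:
  2·area = 12
  edge (4, 8)→(0, 6): d=(-4,-2) top-left  bias=+0
  edge (0, 6)→(6, 6): d=(6,0) top-left  bias=+0
  edge (6, 6)→(4, 8): d=(-2,2) right/bottom  bias=-1
    (3,2)@(7, 5): e=[18,-6,0] → ·  [on edge]
    (1,3)@(3, 7): e=[2,6,4] → █
    (2,3)@(5, 7): e=[6,6,0] → ·  [on edge]
    (1,4)@(3, 9): e=[-6,18,0] → ·  [on edge]
    (0,5)@(1, 11): e=[-18,30,0] → ·  [on edge]
  covered (1 px):
    · · · ·
    · · · ·
    · · · ·
    · █ · ·
    · · · ·
    · · · ·
    · · · ·
T1:
  2·area = 12
  edge (0, 6)→(2, 4): d=(2,-2) top-left  bias=+0
  edge (2, 4)→(6, 6): d=(4,2) right/bottom  bias=-1
  edge (6, 6)→(0, 6): d=(-6,0) right/bottom  bias=-1
    (2,0)@(5, 1): e=[0,-18,30] → ·  [on edge]
    (1,1)@(3, 3): e=[0,-6,18] → ·  [on edge]
    (0,2)@(1, 5): e=[0,6,6] → █  [on edge]
    (1,2)@(3, 5): e=[4,2,6] → █
    (2,2)@(5, 5): e=[8,-2,6] → ·
    (0,3)@(1, 7): e=[4,14,-6] → ·
    (1,3)@(3, 7): e=[8,10,-6] → ·
  covered (2 px):
    · · · ·
    · · · ·
    █ █ · ·
    · · · ·
    · · · ·
    · · · ·
    · · · ·

Result: [6,6,0]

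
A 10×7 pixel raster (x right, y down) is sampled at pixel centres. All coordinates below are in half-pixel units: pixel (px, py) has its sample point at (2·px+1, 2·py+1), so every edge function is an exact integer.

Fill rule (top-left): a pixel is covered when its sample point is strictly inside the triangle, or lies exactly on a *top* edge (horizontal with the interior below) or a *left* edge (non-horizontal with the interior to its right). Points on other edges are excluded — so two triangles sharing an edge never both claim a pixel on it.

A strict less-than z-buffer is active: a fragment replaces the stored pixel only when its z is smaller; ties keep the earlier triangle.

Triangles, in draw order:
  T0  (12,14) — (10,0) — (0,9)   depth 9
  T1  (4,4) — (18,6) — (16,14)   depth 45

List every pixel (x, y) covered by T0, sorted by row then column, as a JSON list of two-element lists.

T0:
  2·area = 158  (B↔C swapped to make it positive)
  edge (12, 14)→(0, 9): d=(-12,-5) top-left  bias=+0
  edge (0, 9)→(10, 0): d=(10,-9) top-left  bias=+0
  edge (10, 0)→(12, 14): d=(2,14) right/bottom  bias=-1
    (4,0)@(9, 1): e=[141,1,16] → #
    (5,0)@(11, 1): e=[151,19,-12] → ·
    (3,1)@(7, 3): e=[107,3,48] → #
    (5,1)@(11, 3): e=[127,39,-8] → ·
    (2,2)@(5, 5): e=[73,5,80] → #
    (5,2)@(11, 5): e=[103,59,-4] → ·
    (1,3)@(3, 7): e=[39,7,112] → #
    (5,3)@(11, 7): e=[79,79,0] → ·  [on edge]
    (0,4)@(1, 9): e=[5,9,144] → #
    (5,4)@(11, 9): e=[55,99,4] → #
    (6,4)@(13, 9): e=[65,117,-24] → ·
    (0,5)@(1, 11): e=[-19,29,148] → ·
  covered (21 px):
    · · · · # · · · · ·
    · · · # # · · · · ·
    · · # # # · · · · ·
    · # # # # · · · · ·
    # # # # # # · · · ·
    · · # # # # · · · ·
    · · · · · # · · · ·
T1:
  2·area = 116
  edge (4, 4)→(18, 6): d=(14,2) right/bottom  bias=-1
  edge (18, 6)→(16, 14): d=(-2,8) right/bottom  bias=-1
  edge (16, 14)→(4, 4): d=(-12,-10) top-left  bias=+0
    (3,2)@(7, 5): e=[8,90,18] → #
    (4,2)@(9, 5): e=[4,74,38] → #
    (5,2)@(11, 5): e=[0,58,58] → ·  [on edge]
    (3,3)@(7, 7): e=[36,86,-6] → ·
    (4,3)@(9, 7): e=[32,70,14] → #
    (5,3)@(11, 7): e=[28,54,34] → #
    (6,3)@(13, 7): e=[24,38,54] → #
    (7,3)@(15, 7): e=[20,22,74] → #
    (8,3)@(17, 7): e=[16,6,94] → #
    (9,3)@(19, 7): e=[12,-10,114] → ·
    (4,4)@(9, 9): e=[60,66,-10] → ·
    (5,4)@(11, 9): e=[56,50,10] → #
  covered (14 px):
    · · · · · · · · · ·
    · · · · · · · · · ·
    · · · # # · · · · ·
    · · · · # # # # # ·
    · · · · · # # # # ·
    · · · · · · # # · ·
    · · · · · · · # · ·

Final: [[4,0],[3,1],[4,1],[2,2],[3,2],[4,2],[1,3],[2,3],[3,3],[4,3],[0,4],[1,4],[2,4],[3,4],[4,4],[5,4],[2,5],[3,5],[4,5],[5,5],[5,6]]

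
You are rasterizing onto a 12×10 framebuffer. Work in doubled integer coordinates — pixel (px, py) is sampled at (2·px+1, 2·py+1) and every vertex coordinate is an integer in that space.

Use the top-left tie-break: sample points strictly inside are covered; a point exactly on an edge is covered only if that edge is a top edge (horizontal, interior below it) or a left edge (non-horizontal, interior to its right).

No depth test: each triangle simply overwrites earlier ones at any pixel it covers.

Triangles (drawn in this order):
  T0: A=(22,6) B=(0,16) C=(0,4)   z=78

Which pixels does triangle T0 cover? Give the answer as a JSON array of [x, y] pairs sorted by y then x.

T0:
  2·area = 264
  edge (22, 6)→(0, 16): d=(-22,10) right/bottom  bias=-1
  edge (0, 16)→(0, 4): d=(0,-12) top-left  bias=+0
  edge (0, 4)→(22, 6): d=(22,2) right/bottom  bias=-1
    (0,2)@(1, 5): e=[232,12,20] → #
    (1,2)@(3, 5): e=[212,36,16] → #
    (2,2)@(5, 5): e=[192,60,12] → #
    (3,2)@(7, 5): e=[172,84,8] → #
    (4,2)@(9, 5): e=[152,108,4] → #
    (5,2)@(11, 5): e=[132,132,0] → ·  [on edge]
    (0,3)@(1, 7): e=[188,12,64] → #
    (5,3)@(11, 7): e=[88,132,44] → #
    (6,3)@(13, 7): e=[68,156,40] → #
    (7,3)@(15, 7): e=[48,180,36] → #
    (8,3)@(17, 7): e=[28,204,32] → #
    (9,3)@(19, 7): e=[8,228,28] → #
    (5,5)@(11, 11): e=[0,132,132] → ·  [on edge]
  covered (32 px):
    · · · · · · · · · · · ·
    · · · · · · · · · · · ·
    # # # # # · · · · · · ·
    # # # # # # # # # # · ·
    # # # # # # # # · · · ·
    # # # # # · · · · · · ·
    # # # · · · · · · · · ·
    # · · · · · · · · · · ·
    · · · · · · · · · · · ·
    · · · · · · · · · · · ·

Answer: [[0,2],[1,2],[2,2],[3,2],[4,2],[0,3],[1,3],[2,3],[3,3],[4,3],[5,3],[6,3],[7,3],[8,3],[9,3],[0,4],[1,4],[2,4],[3,4],[4,4],[5,4],[6,4],[7,4],[0,5],[1,5],[2,5],[3,5],[4,5],[0,6],[1,6],[2,6],[0,7]]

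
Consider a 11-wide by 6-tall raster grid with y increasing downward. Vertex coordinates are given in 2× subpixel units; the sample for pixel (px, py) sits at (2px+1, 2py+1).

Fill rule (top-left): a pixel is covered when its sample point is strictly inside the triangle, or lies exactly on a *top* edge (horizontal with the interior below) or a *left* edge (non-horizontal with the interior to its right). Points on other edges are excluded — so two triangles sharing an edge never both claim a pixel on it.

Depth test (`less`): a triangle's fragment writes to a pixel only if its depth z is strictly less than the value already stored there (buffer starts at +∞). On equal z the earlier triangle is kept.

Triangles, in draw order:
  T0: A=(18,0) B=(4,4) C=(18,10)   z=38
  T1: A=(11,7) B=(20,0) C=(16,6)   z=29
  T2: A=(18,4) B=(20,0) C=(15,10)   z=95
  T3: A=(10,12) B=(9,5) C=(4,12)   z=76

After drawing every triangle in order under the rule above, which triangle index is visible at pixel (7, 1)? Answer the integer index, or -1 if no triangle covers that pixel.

T0:
  2·area = 140  (B↔C swapped to make it positive)
  edge (18, 0)→(18, 10): d=(0,10) right/bottom  bias=-1
  edge (18, 10)→(4, 4): d=(-14,-6) top-left  bias=+0
  edge (4, 4)→(18, 0): d=(14,-4) top-left  bias=+0
    (7,0)@(15, 1): e=[30,108,2] → #
    (8,0)@(17, 1): e=[10,120,10] → #
    (9,0)@(19, 1): e=[-10,132,18] → ·
    (4,1)@(9, 3): e=[90,44,6] → #
    (5,1)@(11, 3): e=[70,56,14] → #
    (6,1)@(13, 3): e=[50,68,22] → #
    (9,1)@(19, 3): e=[-10,104,46] → ·
    (3,2)@(7, 5): e=[110,4,26] → #
    (9,2)@(19, 5): e=[-10,76,74] → ·
    (3,3)@(7, 7): e=[110,-24,54] → ·
    (4,3)@(9, 7): e=[90,-12,62] → ·
    (5,3)@(11, 7): e=[70,0,70] → #  [on edge]
  covered (18 px):
    · · · · · · · # # · ·
    · · · · # # # # # · ·
    · · · # # # # # # · ·
    · · · · · # # # # · ·
    · · · · · · · · # · ·
    · · · · · · · · · · ·
T1:
  2·area = 26
  edge (11, 7)→(20, 0): d=(9,-7) top-left  bias=+0
  edge (20, 0)→(16, 6): d=(-4,6) right/bottom  bias=-1
  edge (16, 6)→(11, 7): d=(-5,1) right/bottom  bias=-1
    (9,0)@(19, 1): e=[2,2,22] → #
    (10,0)@(21, 1): e=[16,-10,20] → ·
    (8,1)@(17, 3): e=[6,6,14] → #
    (9,1)@(19, 3): e=[20,-6,12] → ·
    (7,2)@(15, 5): e=[10,10,6] → #
    (8,2)@(17, 5): e=[24,-2,4] → ·
    (10,2)@(21, 5): e=[52,-26,0] → ·  [on edge]
    (5,3)@(11, 7): e=[0,26,0] → ·  [on edge]
    (7,3)@(15, 7): e=[28,2,-4] → ·
    (0,4)@(1, 9): e=[-52,78,0] → ·  [on edge]
  covered (3 px):
    · · · · · · · · · # ·
    · · · · · · · · # · ·
    · · · · · · · # · · ·
    · · · · · · · · · · ·
    · · · · · · · · · · ·
    · · · · · · · · · · ·
T2:
  degenerate (2·area = 0) — covers nothing
T3:
  2·area = 42  (B↔C swapped to make it positive)
  edge (10, 12)→(4, 12): d=(-6,0) right/bottom  bias=-1
  edge (4, 12)→(9, 5): d=(5,-7) top-left  bias=+0
  edge (9, 5)→(10, 12): d=(1,7) right/bottom  bias=-1
    (4,2)@(9, 5): e=[42,0,0] → ·  [on edge]
    (4,3)@(9, 7): e=[30,10,2] → #
    (5,3)@(11, 7): e=[30,24,-12] → ·
    (3,4)@(7, 9): e=[18,6,18] → #
    (5,4)@(11, 9): e=[18,34,-10] → ·
    (2,5)@(5, 11): e=[6,2,34] → #
    (5,5)@(11, 11): e=[6,44,-8] → ·
  covered (6 px):
    · · · · · · · · · · ·
    · · · · · · · · · · ·
    · · · · · · · · · · ·
    · · · · # · · · · · ·
    · · · # # · · · · · ·
    · · # # # · · · · · ·

Z-buffer (winner per pixel, '.' = empty):
  . . . . . . . 0 0 1 .
  . . . . 0 0 0 0 1 . .
  . . . 0 0 0 0 1 0 . .
  . . . . 3 0 0 0 0 . .
  . . . 3 3 . . . 0 . .
  . . 3 3 3 . . . . . .

Answer: 0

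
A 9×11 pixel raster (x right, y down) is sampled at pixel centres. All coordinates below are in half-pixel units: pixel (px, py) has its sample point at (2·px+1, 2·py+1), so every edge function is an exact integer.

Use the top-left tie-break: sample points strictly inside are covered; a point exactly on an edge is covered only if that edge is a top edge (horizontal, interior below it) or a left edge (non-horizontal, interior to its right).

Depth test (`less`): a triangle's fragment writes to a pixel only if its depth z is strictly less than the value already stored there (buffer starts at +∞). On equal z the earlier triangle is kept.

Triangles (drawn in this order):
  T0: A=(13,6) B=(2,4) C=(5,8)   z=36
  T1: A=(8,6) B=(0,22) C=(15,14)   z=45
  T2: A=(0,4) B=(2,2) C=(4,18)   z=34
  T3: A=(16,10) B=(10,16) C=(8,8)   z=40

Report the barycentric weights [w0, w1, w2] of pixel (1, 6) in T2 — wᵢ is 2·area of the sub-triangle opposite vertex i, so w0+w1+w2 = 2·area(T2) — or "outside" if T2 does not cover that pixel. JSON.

T0:
  2·area = 38  (B↔C swapped to make it positive)
  edge (13, 6)→(5, 8): d=(-8,2) right/bottom  bias=-1
  edge (5, 8)→(2, 4): d=(-3,-4) top-left  bias=+0
  edge (2, 4)→(13, 6): d=(11,2) right/bottom  bias=-1
    (1,2)@(3, 5): e=[28,1,9] → █
    (2,2)@(5, 5): e=[24,9,5] → █
    (3,2)@(7, 5): e=[20,17,1] → █
    (4,2)@(9, 5): e=[16,25,-3] → ·
    (8,2)@(17, 5): e=[0,57,-19] → ·  [on edge]
    (1,3)@(3, 7): e=[12,-5,31] → ·
    (2,3)@(5, 7): e=[8,3,27] → █
    (4,3)@(9, 7): e=[0,19,19] → ·  [on edge]
    (0,4)@(1, 9): e=[0,-19,57] → ·  [on edge]
    (2,4)@(5, 9): e=[-8,-3,49] → ·
    (3,4)@(7, 9): e=[-12,5,45] → ·
  covered (5 px):
    · · · · · · · · ·
    · · · · · · · · ·
    · █ █ █ · · · · ·
    · · █ █ · · · · ·
    · · · · · · · · ·
    · · · · · · · · ·
    · · · · · · · · ·
    · · · · · · · · ·
    · · · · · · · · ·
    · · · · · · · · ·
    · · · · · · · · ·
T1:
  2·area = 176  (B↔C swapped to make it positive)
  edge (8, 6)→(15, 14): d=(7,8) right/bottom  bias=-1
  edge (15, 14)→(0, 22): d=(-15,8) right/bottom  bias=-1
  edge (0, 22)→(8, 6): d=(8,-16) top-left  bias=+0
    (3,4)@(7, 9): e=[29,139,8] → █
    (4,4)@(9, 9): e=[13,123,40] → █
    (5,4)@(11, 9): e=[-3,107,72] → ·
    (3,5)@(7, 11): e=[43,109,24] → █
    (5,5)@(11, 11): e=[11,77,88] → █
    (6,5)@(13, 11): e=[-5,61,120] → ·
    (2,6)@(5, 13): e=[73,95,8] → █
    (6,6)@(13, 13): e=[9,31,136] → █
    (7,6)@(15, 13): e=[-7,15,168] → ·
    (2,7)@(5, 15): e=[87,65,24] → █
    (7,7)@(15, 15): e=[7,-15,184] → ·
    (1,8)@(3, 17): e=[117,51,8] → █
  covered (22 px):
    · · · · · · · · ·
    · · · · · · · · ·
    · · · · · · · · ·
    · · · · · · · · ·
    · · · █ █ · · · ·
    · · · █ █ █ · · ·
    · · █ █ █ █ █ · ·
    · · █ █ █ █ █ · ·
    · █ █ █ █ · · · ·
    · █ █ · · · · · ·
    █ · · · · · · · ·
T2:
  2·area = 36
  edge (0, 4)→(2, 2): d=(2,-2) top-left  bias=+0
  edge (2, 2)→(4, 18): d=(2,16) right/bottom  bias=-1
  edge (4, 18)→(0, 4): d=(-4,-14) top-left  bias=+0
    (1,0)@(3, 1): e=[0,-18,54] → ·  [on edge]
    (0,1)@(1, 3): e=[0,18,18] → █  [on edge]
    (1,1)@(3, 3): e=[4,-14,46] → ·
    (0,2)@(1, 5): e=[4,22,10] → █
    (1,2)@(3, 5): e=[8,-10,38] → ·
    (0,3)@(1, 7): e=[8,26,2] → █
    (1,3)@(3, 7): e=[12,-6,30] → ·
    (0,4)@(1, 9): e=[12,30,-6] → ·
    (1,5)@(3, 11): e=[20,2,14] → █
    (2,5)@(5, 11): e=[24,-30,42] → ·
    (1,6)@(3, 13): e=[24,6,6] → █
    (2,6)@(5, 13): e=[28,-26,34] → ·
  covered (5 px):
    · · · · · · · · ·
    █ · · · · · · · ·
    █ · · · · · · · ·
    █ · · · · · · · ·
    · · · · · · · · ·
    · █ · · · · · · ·
    · █ · · · · · · ·
    · · · · · · · · ·
    · · · · · · · · ·
    · · · · · · · · ·
    · · · · · · · · ·
T3:
  2·area = 60
  edge (16, 10)→(10, 16): d=(-6,6) right/bottom  bias=-1
  edge (10, 16)→(8, 8): d=(-2,-8) top-left  bias=+0
  edge (8, 8)→(16, 10): d=(8,2) right/bottom  bias=-1
    (4,4)@(9, 9): e=[48,6,6] → █
    (5,4)@(11, 9): e=[36,22,2] → █
    (6,4)@(13, 9): e=[24,38,-2] → ·
    (8,4)@(17, 9): e=[0,70,-10] → ·  [on edge]
    (4,5)@(9, 11): e=[36,2,22] → █
    (6,5)@(13, 11): e=[12,34,14] → █
    (7,5)@(15, 11): e=[0,50,10] → ·  [on edge]
    (4,6)@(9, 13): e=[24,-2,38] → ·
    (5,6)@(11, 13): e=[12,14,34] → █
    (6,6)@(13, 13): e=[0,30,30] → ·  [on edge]
    (5,7)@(11, 15): e=[0,10,50] → ·  [on edge]
    (4,8)@(9, 17): e=[0,-10,70] → ·  [on edge]
    (3,9)@(7, 19): e=[0,-30,90] → ·  [on edge]
    (2,10)@(5, 21): e=[0,-50,110] → ·  [on edge]
  covered (6 px):
    · · · · · · · · ·
    · · · · · · · · ·
    · · · · · · · · ·
    · · · · · · · · ·
    · · · · █ █ · · ·
    · · · · █ █ █ · ·
    · · · · · █ · · ·
    · · · · · · · · ·
    · · · · · · · · ·
    · · · · · · · · ·
    · · · · · · · · ·

Answer: [6,6,24]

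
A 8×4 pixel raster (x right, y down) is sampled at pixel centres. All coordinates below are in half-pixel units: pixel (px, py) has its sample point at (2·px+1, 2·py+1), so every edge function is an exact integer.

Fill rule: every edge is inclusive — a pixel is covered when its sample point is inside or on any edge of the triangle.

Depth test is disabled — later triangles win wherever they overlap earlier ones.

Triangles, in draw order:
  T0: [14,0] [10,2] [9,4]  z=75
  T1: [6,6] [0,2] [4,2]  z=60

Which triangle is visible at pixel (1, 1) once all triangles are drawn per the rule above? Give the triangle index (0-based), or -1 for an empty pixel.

T0:
  2·area = 6  (B↔C swapped to make it positive)
  edge (14, 0)→(9, 4): d=(-5,4) inclusive
  edge (9, 4)→(10, 2): d=(1,-2) inclusive
  edge (10, 2)→(14, 0): d=(4,-2) inclusive
  covered (0 px):
    . . . . . . . .
    . . . . . . . .
    . . . . . . . .
    . . . . . . . .
T1:
  2·area = 16
  edge (6, 6)→(0, 2): d=(-6,-4) inclusive
  edge (0, 2)→(4, 2): d=(4,0) inclusive
  edge (4, 2)→(6, 6): d=(2,4) inclusive
    (1,1)@(3, 3): e=[6,4,6] → X
    (2,1)@(5, 3): e=[14,4,-2] → .
    (1,2)@(3, 5): e=[-6,12,10] → .
    (2,2)@(5, 5): e=[2,12,2] → X
    (3,2)@(7, 5): e=[10,12,-6] → .
    (2,3)@(5, 7): e=[-10,20,6] → .
  covered (2 px):
    . . . . . . . .
    . X . . . . . .
    . . X . . . . .
    . . . . . . . .

Z-buffer (winner per pixel, '.' = empty):
  . . . . . . . .
  . 1 . . . . . .
  . . 1 . . . . .
  . . . . . . . .

Final: 1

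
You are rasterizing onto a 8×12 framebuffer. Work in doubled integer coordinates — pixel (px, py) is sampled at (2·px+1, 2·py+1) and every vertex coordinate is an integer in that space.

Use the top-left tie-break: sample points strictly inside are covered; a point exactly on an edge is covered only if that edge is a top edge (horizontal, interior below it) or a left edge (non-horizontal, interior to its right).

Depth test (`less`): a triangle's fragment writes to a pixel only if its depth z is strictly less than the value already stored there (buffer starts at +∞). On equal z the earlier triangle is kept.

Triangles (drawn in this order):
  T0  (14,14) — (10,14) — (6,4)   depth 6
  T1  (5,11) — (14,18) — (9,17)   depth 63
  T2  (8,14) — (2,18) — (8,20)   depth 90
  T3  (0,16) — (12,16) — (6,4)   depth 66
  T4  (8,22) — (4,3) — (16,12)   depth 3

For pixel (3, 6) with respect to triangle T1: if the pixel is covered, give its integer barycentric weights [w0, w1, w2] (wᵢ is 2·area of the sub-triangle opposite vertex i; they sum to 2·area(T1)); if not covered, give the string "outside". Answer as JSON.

T0:
  2·area = 40
  edge (14, 14)→(10, 14): d=(-4,0) right/bottom  bias=-1
  edge (10, 14)→(6, 4): d=(-4,-10) top-left  bias=+0
  edge (6, 4)→(14, 14): d=(8,10) right/bottom  bias=-1
    (4,4)@(9, 9): e=[20,10,10] → #
    (5,4)@(11, 9): e=[20,30,-10] → ·
    (4,5)@(9, 11): e=[12,2,26] → #
    (5,5)@(11, 11): e=[12,22,6] → #
    (6,5)@(13, 11): e=[12,42,-14] → ·
    (4,6)@(9, 13): e=[4,-6,42] → ·
    (5,6)@(11, 13): e=[4,14,22] → #
    (6,6)@(13, 13): e=[4,34,2] → #
    (7,6)@(15, 13): e=[4,54,-18] → ·
    (5,7)@(11, 15): e=[-4,6,38] → ·
    (6,7)@(13, 15): e=[-4,26,18] → ·
  covered (5 px):
    · · · · · · · ·
    · · · · · · · ·
    · · · · · · · ·
    · · · · · · · ·
    · · · · # · · ·
    · · · · # # · ·
    · · · · · # # ·
    · · · · · · · ·
    · · · · · · · ·
    · · · · · · · ·
    · · · · · · · ·
    · · · · · · · ·
T1:
  2·area = 26
  edge (5, 11)→(14, 18): d=(9,7) right/bottom  bias=-1
  edge (14, 18)→(9, 17): d=(-5,-1) top-left  bias=+0
  edge (9, 17)→(5, 11): d=(-4,-6) top-left  bias=+0
    (0,2)@(1, 5): e=[-26,52,0] → ·  [on edge]
    (2,5)@(5, 11): e=[0,26,0] → ·  [on edge]
    (3,6)@(7, 13): e=[4,18,4] → #
    (4,6)@(9, 13): e=[-10,20,16] → ·
    (3,7)@(7, 15): e=[22,8,-4] → ·
    (4,7)@(9, 15): e=[8,10,8] → #
    (5,7)@(11, 15): e=[-6,12,20] → ·
    (4,8)@(9, 17): e=[26,0,0] → #  [on edge]
    (5,8)@(11, 17): e=[12,2,12] → #
    (6,8)@(13, 17): e=[-2,4,24] → ·
    (4,9)@(9, 19): e=[44,-10,-8] → ·
    (5,9)@(11, 19): e=[30,-8,4] → ·
    (6,11)@(13, 23): e=[52,-26,0] → ·  [on edge]
  covered (4 px):
    · · · · · · · ·
    · · · · · · · ·
    · · · · · · · ·
    · · · · · · · ·
    · · · · · · · ·
    · · · · · · · ·
    · · · # · · · ·
    · · · · # · · ·
    · · · · # # · ·
    · · · · · · · ·
    · · · · · · · ·
    · · · · · · · ·
T2:
  2·area = 36  (B↔C swapped to make it positive)
  edge (8, 14)→(8, 20): d=(0,6) right/bottom  bias=-1
  edge (8, 20)→(2, 18): d=(-6,-2) top-left  bias=+0
  edge (2, 18)→(8, 14): d=(6,-4) top-left  bias=+0
    (3,7)@(7, 15): e=[6,28,2] → #
    (4,7)@(9, 15): e=[-6,32,10] → ·
    (2,8)@(5, 17): e=[18,12,6] → #
    (4,8)@(9, 17): e=[-6,20,22] → ·
    (2,9)@(5, 19): e=[18,0,18] → #  [on edge]
    (4,9)@(9, 19): e=[-6,8,34] → ·
    (2,10)@(5, 21): e=[18,-12,30] → ·
    (3,10)@(7, 21): e=[6,-8,38] → ·
    (5,10)@(11, 21): e=[-18,0,54] → ·  [on edge]
  covered (5 px):
    · · · · · · · ·
    · · · · · · · ·
    · · · · · · · ·
    · · · · · · · ·
    · · · · · · · ·
    · · · · · · · ·
    · · · · · · · ·
    · · · # · · · ·
    · · # # · · · ·
    · · # # · · · ·
    · · · · · · · ·
    · · · · · · · ·
T3:
  2·area = 144  (B↔C swapped to make it positive)
  edge (0, 16)→(6, 4): d=(6,-12) top-left  bias=+0
  edge (6, 4)→(12, 16): d=(6,12) right/bottom  bias=-1
  edge (12, 16)→(0, 16): d=(-12,0) right/bottom  bias=-1
    (2,3)@(5, 7): e=[6,30,108] → #
    (3,3)@(7, 7): e=[30,6,108] → #
    (4,3)@(9, 7): e=[54,-18,108] → ·
    (2,4)@(5, 9): e=[18,42,84] → #
    (4,4)@(9, 9): e=[66,-6,84] → ·
    (1,5)@(3, 11): e=[6,78,60] → #
    (4,5)@(9, 11): e=[78,6,60] → #
    (5,5)@(11, 11): e=[102,-18,60] → ·
    (1,6)@(3, 13): e=[18,90,36] → #
    (5,6)@(11, 13): e=[114,-6,36] → ·
    (0,7)@(1, 15): e=[6,126,12] → #
    (5,7)@(11, 15): e=[126,6,12] → #
  covered (18 px):
    · · · · · · · ·
    · · · · · · · ·
    · · · · · · · ·
    · · # # · · · ·
    · · # # · · · ·
    · # # # # · · ·
    · # # # # · · ·
    # # # # # # · ·
    · · · · · · · ·
    · · · · · · · ·
    · · · · · · · ·
    · · · · · · · ·
T4:
  2·area = 192
  edge (8, 22)→(4, 3): d=(-4,-19) top-left  bias=+0
  edge (4, 3)→(16, 12): d=(12,9) right/bottom  bias=-1
  edge (16, 12)→(8, 22): d=(-8,10) right/bottom  bias=-1
    (2,2)@(5, 5): e=[11,15,166] → #
    (3,2)@(7, 5): e=[49,-3,146] → ·
    (2,3)@(5, 7): e=[3,39,150] → #
    (3,3)@(7, 7): e=[41,21,130] → #
    (4,3)@(9, 7): e=[79,3,110] → #
    (5,3)@(11, 7): e=[117,-15,90] → ·
    (2,4)@(5, 9): e=[-5,63,134] → ·
    (3,4)@(7, 9): e=[33,45,114] → #
    (5,4)@(11, 9): e=[109,9,74] → #
    (6,4)@(13, 9): e=[147,-9,54] → ·
    (3,5)@(7, 11): e=[25,69,98] → #
    (6,5)@(13, 11): e=[139,15,38] → #
  covered (24 px):
    · · · · · · · ·
    · · · · · · · ·
    · · # · · · · ·
    · · # # # · · ·
    · · · # # # · ·
    · · · # # # # ·
    · · · # # # # #
    · · · # # # # ·
    · · · # # # · ·
    · · · · # · · ·
    · · · · · · · ·
    · · · · · · · ·

Final: [18,4,4]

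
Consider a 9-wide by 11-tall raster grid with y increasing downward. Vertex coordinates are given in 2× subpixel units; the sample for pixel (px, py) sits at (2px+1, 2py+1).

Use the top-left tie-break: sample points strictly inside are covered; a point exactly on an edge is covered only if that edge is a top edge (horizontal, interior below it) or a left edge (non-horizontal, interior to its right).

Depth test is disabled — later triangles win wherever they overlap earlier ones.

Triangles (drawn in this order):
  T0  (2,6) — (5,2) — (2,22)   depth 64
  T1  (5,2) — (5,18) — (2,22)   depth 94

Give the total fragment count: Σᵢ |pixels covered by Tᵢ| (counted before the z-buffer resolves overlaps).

T0:
  2·area = 48
  edge (2, 6)→(5, 2): d=(3,-4) top-left  bias=+0
  edge (5, 2)→(2, 22): d=(-3,20) right/bottom  bias=-1
  edge (2, 22)→(2, 6): d=(0,-16) top-left  bias=+0
    (1,2)@(3, 5): e=[1,31,16] → █
    (2,2)@(5, 5): e=[9,-9,48] → ·
    (1,3)@(3, 7): e=[7,25,16] → █
    (2,3)@(5, 7): e=[15,-15,48] → ·
    (1,4)@(3, 9): e=[13,19,16] → █
    (2,4)@(5, 9): e=[21,-21,48] → ·
    (1,5)@(3, 11): e=[19,13,16] → █
    (2,5)@(5, 11): e=[27,-27,48] → ·
    (1,6)@(3, 13): e=[25,7,16] → █
    (2,6)@(5, 13): e=[33,-33,48] → ·
    (1,7)@(3, 15): e=[31,1,16] → █
    (2,7)@(5, 15): e=[39,-39,48] → ·
  covered (6 px):
    · · · · · · · · ·
    · · · · · · · · ·
    · █ · · · · · · ·
    · █ · · · · · · ·
    · █ · · · · · · ·
    · █ · · · · · · ·
    · █ · · · · · · ·
    · █ · · · · · · ·
    · · · · · · · · ·
    · · · · · · · · ·
    · · · · · · · · ·
T1:
  2·area = 48
  edge (5, 2)→(5, 18): d=(0,16) right/bottom  bias=-1
  edge (5, 18)→(2, 22): d=(-3,4) right/bottom  bias=-1
  edge (2, 22)→(5, 2): d=(3,-20) top-left  bias=+0
    (2,0)@(5, 1): e=[0,51,-3] → ·  [on edge]
    (2,1)@(5, 3): e=[0,45,3] → ·  [on edge]
    (2,2)@(5, 5): e=[0,39,9] → ·  [on edge]
    (2,3)@(5, 7): e=[0,33,15] → ·  [on edge]
    (2,4)@(5, 9): e=[0,27,21] → ·  [on edge]
    (2,5)@(5, 11): e=[0,21,27] → ·  [on edge]
    (2,6)@(5, 13): e=[0,15,33] → ·  [on edge]
    (2,7)@(5, 15): e=[0,9,39] → ·  [on edge]
    (1,8)@(3, 17): e=[32,11,5] → █
    (2,8)@(5, 17): e=[0,3,45] → ·  [on edge]
    (1,9)@(3, 19): e=[32,5,11] → █
    (2,9)@(5, 19): e=[0,-3,51] → ·  [on edge]
    (2,10)@(5, 21): e=[0,-9,57] → ·  [on edge]
  covered (2 px):
    · · · · · · · · ·
    · · · · · · · · ·
    · · · · · · · · ·
    · · · · · · · · ·
    · · · · · · · · ·
    · · · · · · · · ·
    · · · · · · · · ·
    · · · · · · · · ·
    · █ · · · · · · ·
    · █ · · · · · · ·
    · · · · · · · · ·

Result: 8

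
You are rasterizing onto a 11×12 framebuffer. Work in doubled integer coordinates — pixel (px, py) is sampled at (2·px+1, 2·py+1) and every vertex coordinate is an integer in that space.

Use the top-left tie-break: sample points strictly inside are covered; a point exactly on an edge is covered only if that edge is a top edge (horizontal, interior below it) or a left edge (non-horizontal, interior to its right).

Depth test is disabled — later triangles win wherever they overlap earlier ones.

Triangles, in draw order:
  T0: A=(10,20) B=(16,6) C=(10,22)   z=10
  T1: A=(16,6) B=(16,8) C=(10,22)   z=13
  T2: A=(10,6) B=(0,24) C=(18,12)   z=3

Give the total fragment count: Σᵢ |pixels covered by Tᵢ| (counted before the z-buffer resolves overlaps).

T0:
  2·area = 12
  edge (10, 20)→(16, 6): d=(6,-14) top-left  bias=+0
  edge (16, 6)→(10, 22): d=(-6,16) right/bottom  bias=-1
  edge (10, 22)→(10, 20): d=(0,-2) top-left  bias=+0
    (6,6)@(13, 13): e=[0,6,6] → █  [on edge]
    (7,6)@(15, 13): e=[28,-26,10] → ·
    (6,7)@(13, 15): e=[12,-6,6] → ·
    (5,9)@(11, 19): e=[8,2,2] → █
    (6,9)@(13, 19): e=[36,-30,6] → ·
    (5,10)@(11, 21): e=[20,-10,2] → ·
  covered (2 px):
    · · · · · · · · · · ·
    · · · · · · · · · · ·
    · · · · · · · · · · ·
    · · · · · · · · · · ·
    · · · · · · · · · · ·
    · · · · · · · · · · ·
    · · · · · · █ · · · ·
    · · · · · · · · · · ·
    · · · · · · · · · · ·
    · · · · · █ · · · · ·
    · · · · · · · · · · ·
    · · · · · · · · · · ·
T1:
  2·area = 12
  edge (16, 6)→(16, 8): d=(0,2) right/bottom  bias=-1
  edge (16, 8)→(10, 22): d=(-6,14) right/bottom  bias=-1
  edge (10, 22)→(16, 6): d=(6,-16) top-left  bias=+0
    (9,0)@(19, 1): e=[-6,0,18] → ·  [on edge]
    (7,4)@(15, 9): e=[2,8,2] → █
    (8,4)@(17, 9): e=[-2,-20,34] → ·
    (7,5)@(15, 11): e=[2,-4,14] → ·
    (6,7)@(13, 15): e=[6,0,6] → ·  [on edge]
  covered (1 px):
    · · · · · · · · · · ·
    · · · · · · · · · · ·
    · · · · · · · · · · ·
    · · · · · · · · · · ·
    · · · · · · · █ · · ·
    · · · · · · · · · · ·
    · · · · · · · · · · ·
    · · · · · · · · · · ·
    · · · · · · · · · · ·
    · · · · · · · · · · ·
    · · · · · · · · · · ·
    · · · · · · · · · · ·
T2:
  2·area = 204  (B↔C swapped to make it positive)
  edge (10, 6)→(18, 12): d=(8,6) right/bottom  bias=-1
  edge (18, 12)→(0, 24): d=(-18,12) right/bottom  bias=-1
  edge (0, 24)→(10, 6): d=(10,-18) top-left  bias=+0
    (5,3)@(11, 7): e=[2,174,28] → █
    (6,3)@(13, 7): e=[-10,150,64] → ·
    (4,4)@(9, 9): e=[30,162,12] → █
    (6,4)@(13, 9): e=[6,114,84] → █
    (7,4)@(15, 9): e=[-6,90,120] → ·
    (4,5)@(9, 11): e=[46,126,32] → █
    (7,5)@(15, 11): e=[10,54,140] → █
    (8,5)@(17, 11): e=[-2,30,176] → ·
    (3,6)@(7, 13): e=[74,114,16] → █
    (8,6)@(17, 13): e=[14,-6,196] → ·
    (2,7)@(5, 15): e=[102,102,0] → █  [on edge]
    (7,7)@(15, 15): e=[42,-18,180] → ·
  covered (26 px):
    · · · · · · · · · · ·
    · · · · · · · · · · ·
    · · · · · · · · · · ·
    · · · · · █ · · · · ·
    · · · · █ █ █ · · · ·
    · · · · █ █ █ █ · · ·
    · · · █ █ █ █ █ · · ·
    · · █ █ █ █ █ · · · ·
    · · █ █ █ · · · · · ·
    · █ █ █ · · · · · · ·
    · █ · · · · · · · · ·
    █ · · · · · · · · · ·

Answer: 29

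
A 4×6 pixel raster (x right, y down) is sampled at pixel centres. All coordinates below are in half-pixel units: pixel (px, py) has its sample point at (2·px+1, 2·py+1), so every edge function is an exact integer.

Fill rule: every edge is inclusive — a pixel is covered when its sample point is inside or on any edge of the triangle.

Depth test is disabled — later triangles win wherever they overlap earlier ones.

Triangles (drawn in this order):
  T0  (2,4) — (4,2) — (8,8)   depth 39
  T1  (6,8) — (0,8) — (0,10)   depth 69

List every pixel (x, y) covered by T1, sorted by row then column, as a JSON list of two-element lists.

T0:
  2·area = 20
  edge (2, 4)→(4, 2): d=(2,-2) inclusive
  edge (4, 2)→(8, 8): d=(4,6) inclusive
  edge (8, 8)→(2, 4): d=(-6,-4) inclusive
    (2,0)@(5, 1): e=[0,-10,30] → .  [on edge]
    (1,1)@(3, 3): e=[0,10,10] → X  [on edge]
    (2,1)@(5, 3): e=[4,-2,18] → .
    (0,2)@(1, 5): e=[0,30,-10] → .  [on edge]
    (1,2)@(3, 5): e=[4,18,-2] → .
    (2,2)@(5, 5): e=[8,6,6] → X
    (3,2)@(7, 5): e=[12,-6,14] → .
    (2,3)@(5, 7): e=[12,14,-6] → .
    (3,3)@(7, 7): e=[16,2,2] → X
    (3,4)@(7, 9): e=[20,10,-10] → .
  covered (3 px):
    . . . .
    . X . .
    . . X .
    . . . X
    . . . .
    . . . .
T1:
  2·area = 12  (B↔C swapped to make it positive)
  edge (6, 8)→(0, 10): d=(-6,2) inclusive
  edge (0, 10)→(0, 8): d=(0,-2) inclusive
  edge (0, 8)→(6, 8): d=(6,0) inclusive
    (0,4)@(1, 9): e=[4,2,6] → X
    (1,4)@(3, 9): e=[0,6,6] → X  [on edge]
    (2,4)@(5, 9): e=[-4,10,6] → .
    (0,5)@(1, 11): e=[-8,2,18] → .
    (1,5)@(3, 11): e=[-12,6,18] → .
  covered (2 px):
    . . . .
    . . . .
    . . . .
    . . . .
    X X . .
    . . . .

Answer: [[0,4],[1,4]]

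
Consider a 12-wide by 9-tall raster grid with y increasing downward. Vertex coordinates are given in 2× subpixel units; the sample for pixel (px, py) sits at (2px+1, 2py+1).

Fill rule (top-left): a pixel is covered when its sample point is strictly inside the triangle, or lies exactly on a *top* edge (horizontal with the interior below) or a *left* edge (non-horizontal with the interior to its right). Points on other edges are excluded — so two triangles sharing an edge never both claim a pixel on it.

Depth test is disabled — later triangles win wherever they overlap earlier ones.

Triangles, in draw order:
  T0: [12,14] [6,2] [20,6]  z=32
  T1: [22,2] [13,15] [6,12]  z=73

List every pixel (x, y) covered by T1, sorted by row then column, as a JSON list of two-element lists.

T0:
  2·area = 144
  edge (12, 14)→(6, 2): d=(-6,-12) top-left  bias=+0
  edge (6, 2)→(20, 6): d=(14,4) right/bottom  bias=-1
  edge (20, 6)→(12, 14): d=(-8,8) right/bottom  bias=-1
    (3,1)@(7, 3): e=[6,10,128] → #
    (4,1)@(9, 3): e=[30,2,112] → #
    (5,1)@(11, 3): e=[54,-6,96] → ·
    (11,1)@(23, 3): e=[198,-54,0] → ·  [on edge]
    (3,2)@(7, 5): e=[-6,38,112] → ·
    (4,2)@(9, 5): e=[18,30,96] → #
    (5,2)@(11, 5): e=[42,22,80] → #
    (6,2)@(13, 5): e=[66,14,64] → #
    (7,2)@(15, 5): e=[90,6,48] → #
    (8,2)@(17, 5): e=[114,-2,32] → ·
    (10,2)@(21, 5): e=[162,-18,0] → ·  [on edge]
    (4,3)@(9, 7): e=[6,58,80] → #
    (9,3)@(19, 7): e=[126,18,0] → ·  [on edge]
    (8,4)@(17, 9): e=[90,54,0] → ·  [on edge]
    (7,5)@(15, 11): e=[54,90,0] → ·  [on edge]
    (6,6)@(13, 13): e=[18,126,0] → ·  [on edge]
    (5,7)@(11, 15): e=[-18,162,0] → ·  [on edge]
    (4,8)@(9, 17): e=[-54,198,0] → ·  [on edge]
  covered (16 px):
    · · · · · · · · · · · ·
    · · · # # · · · · · · ·
    · · · · # # # # · · · ·
    · · · · # # # # # · · ·
    · · · · · # # # · · · ·
    · · · · · # # · · · · ·
    · · · · · · · · · · · ·
    · · · · · · · · · · · ·
    · · · · · · · · · · · ·
T1:
  2·area = 118
  edge (22, 2)→(13, 15): d=(-9,13) right/bottom  bias=-1
  edge (13, 15)→(6, 12): d=(-7,-3) top-left  bias=+0
  edge (6, 12)→(22, 2): d=(16,-10) top-left  bias=+0
    (10,1)@(21, 3): e=[4,108,6] → #
    (11,1)@(23, 3): e=[-22,114,26] → ·
    (9,2)@(19, 5): e=[12,88,18] → #
    (10,2)@(21, 5): e=[-14,94,38] → ·
    (7,3)@(15, 7): e=[46,62,10] → #
    (8,3)@(17, 7): e=[20,68,30] → #
    (9,3)@(19, 7): e=[-6,74,50] → ·
    (5,4)@(11, 9): e=[80,36,2] → #
    (6,4)@(13, 9): e=[54,42,22] → #
    (9,4)@(19, 9): e=[-24,60,82] → ·
    (4,5)@(9, 11): e=[88,16,14] → #
    (8,5)@(17, 11): e=[-16,40,94] → ·
    (6,7)@(13, 15): e=[0,0,118] → ·  [on edge]
  covered (15 px):
    · · · · · · · · · · · ·
    · · · · · · · · · · # ·
    · · · · · · · · · # · ·
    · · · · · · · # # · · ·
    · · · · · # # # # · · ·
    · · · · # # # # · · · ·
    · · · · # # # · · · · ·
    · · · · · · · · · · · ·
    · · · · · · · · · · · ·

Final: [[10,1],[9,2],[7,3],[8,3],[5,4],[6,4],[7,4],[8,4],[4,5],[5,5],[6,5],[7,5],[4,6],[5,6],[6,6]]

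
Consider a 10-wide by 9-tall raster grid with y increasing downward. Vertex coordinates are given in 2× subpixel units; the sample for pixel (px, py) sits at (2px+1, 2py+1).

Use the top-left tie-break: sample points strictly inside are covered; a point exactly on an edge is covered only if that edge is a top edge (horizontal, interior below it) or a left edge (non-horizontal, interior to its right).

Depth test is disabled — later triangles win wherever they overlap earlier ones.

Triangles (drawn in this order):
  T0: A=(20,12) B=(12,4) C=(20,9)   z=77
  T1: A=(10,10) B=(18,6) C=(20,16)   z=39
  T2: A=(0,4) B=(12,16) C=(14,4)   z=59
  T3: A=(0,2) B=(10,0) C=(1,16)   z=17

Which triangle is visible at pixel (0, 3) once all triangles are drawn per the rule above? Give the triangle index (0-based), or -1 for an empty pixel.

T0:
  2·area = 24
  edge (20, 12)→(12, 4): d=(-8,-8) top-left  bias=+0
  edge (12, 4)→(20, 9): d=(8,5) right/bottom  bias=-1
  edge (20, 9)→(20, 12): d=(0,3) right/bottom  bias=-1
    (4,0)@(9, 1): e=[0,-9,33] → ·  [on edge]
    (5,1)@(11, 3): e=[0,-3,27] → ·  [on edge]
    (6,2)@(13, 5): e=[0,3,21] → #  [on edge]
    (7,2)@(15, 5): e=[16,-7,15] → ·
    (6,3)@(13, 7): e=[-16,19,21] → ·
    (7,3)@(15, 7): e=[0,9,15] → #  [on edge]
    (8,3)@(17, 7): e=[16,-1,9] → ·
    (7,4)@(15, 9): e=[-16,25,15] → ·
    (8,4)@(17, 9): e=[0,15,9] → #  [on edge]
    (9,4)@(19, 9): e=[16,5,3] → #
    (8,5)@(17, 11): e=[-16,31,9] → ·
    (9,5)@(19, 11): e=[0,21,3] → #  [on edge]
  covered (5 px):
    · · · · · · · · · ·
    · · · · · · · · · ·
    · · · · · · # · · ·
    · · · · · · · # · ·
    · · · · · · · · # #
    · · · · · · · · · #
    · · · · · · · · · ·
    · · · · · · · · · ·
    · · · · · · · · · ·
T1:
  2·area = 88
  edge (10, 10)→(18, 6): d=(8,-4) top-left  bias=+0
  edge (18, 6)→(20, 16): d=(2,10) right/bottom  bias=-1
  edge (20, 16)→(10, 10): d=(-10,-6) top-left  bias=+0
    (8,0)@(17, 1): e=[-44,0,132] → ·  [on edge]
    (2,3)@(5, 7): e=[-44,132,0] → ·  [on edge]
    (8,3)@(17, 7): e=[4,12,72] → #
    (9,3)@(19, 7): e=[12,-8,84] → ·
    (6,4)@(13, 9): e=[4,56,28] → #
    (7,4)@(15, 9): e=[12,36,40] → #
    (9,4)@(19, 9): e=[28,-4,64] → ·
    (6,5)@(13, 11): e=[20,60,8] → #
    (9,5)@(19, 11): e=[44,0,44] → ·  [on edge]
    (6,6)@(13, 13): e=[36,64,-12] → ·
    (7,6)@(15, 13): e=[44,44,0] → #  [on edge]
    (9,6)@(19, 13): e=[60,4,24] → #
  covered (11 px):
    · · · · · · · · · ·
    · · · · · · · · · ·
    · · · · · · · · · ·
    · · · · · · · · # ·
    · · · · · · # # # ·
    · · · · · · # # # ·
    · · · · · · · # # #
    · · · · · · · · · #
    · · · · · · · · · ·
T2:
  2·area = 168  (B↔C swapped to make it positive)
  edge (0, 4)→(14, 4): d=(14,0) top-left  bias=+0
  edge (14, 4)→(12, 16): d=(-2,12) right/bottom  bias=-1
  edge (12, 16)→(0, 4): d=(-12,-12) top-left  bias=+0
    (0,2)@(1, 5): e=[14,154,0] → #  [on edge]
    (1,2)@(3, 5): e=[14,130,24] → #
    (2,2)@(5, 5): e=[14,106,48] → #
    (3,2)@(7, 5): e=[14,82,72] → #
    (4,2)@(9, 5): e=[14,58,96] → #
    (5,2)@(11, 5): e=[14,34,120] → #
    (6,2)@(13, 5): e=[14,10,144] → #
    (7,2)@(15, 5): e=[14,-14,168] → ·
    (0,3)@(1, 7): e=[42,150,-24] → ·
    (1,3)@(3, 7): e=[42,126,0] → #  [on edge]
    (7,3)@(15, 7): e=[42,-18,144] → ·
    (1,4)@(3, 9): e=[70,122,-24] → ·
    (2,4)@(5, 9): e=[70,98,0] → #  [on edge]
    (3,5)@(7, 11): e=[98,70,0] → #  [on edge]
    (4,6)@(9, 13): e=[126,42,0] → #  [on edge]
    (5,7)@(11, 15): e=[154,14,0] → #  [on edge]
    (6,8)@(13, 17): e=[182,-14,0] → ·  [on edge]
  covered (24 px):
    · · · · · · · · · ·
    · · · · · · · · · ·
    # # # # # # # · · ·
    · # # # # # # · · ·
    · · # # # # # · · ·
    · · · # # # · · · ·
    · · · · # # · · · ·
    · · · · · # · · · ·
    · · · · · · · · · ·
T3:
  2·area = 142
  edge (0, 2)→(10, 0): d=(10,-2) top-left  bias=+0
  edge (10, 0)→(1, 16): d=(-9,16) right/bottom  bias=-1
  edge (1, 16)→(0, 2): d=(-1,-14) top-left  bias=+0
    (2,0)@(5, 1): e=[0,71,71] → #  [on edge]
    (3,0)@(7, 1): e=[4,39,99] → #
    (4,0)@(9, 1): e=[8,7,127] → #
    (5,0)@(11, 1): e=[12,-25,155] → ·
    (0,1)@(1, 3): e=[12,117,13] → #
    (1,1)@(3, 3): e=[16,85,41] → #
    (4,1)@(9, 3): e=[28,-11,125] → ·
    (0,2)@(1, 5): e=[32,99,11] → #
    (4,2)@(9, 5): e=[48,-29,123] → ·
    (0,3)@(1, 7): e=[52,81,9] → #
    (3,3)@(7, 7): e=[64,-15,93] → ·
    (0,4)@(1, 9): e=[72,63,7] → #
  covered (20 px):
    · · # # # · · · · ·
    # # # # · · · · · ·
    # # # # · · · · · ·
    # # # · · · · · · ·
    # # · · · · · · · ·
    # # · · · · · · · ·
    # · · · · · · · · ·
    # · · · · · · · · ·
    · · · · · · · · · ·

Z-buffer (winner per pixel, '.' = empty):
  . . 3 3 3 . . . . .
  3 3 3 3 . . . . . .
  3 3 3 3 2 2 2 . . .
  3 3 3 2 2 2 2 0 1 .
  3 3 2 2 2 2 2 1 1 0
  3 3 . 2 2 2 1 1 1 0
  3 . . . 2 2 . 1 1 1
  3 . . . . 2 . . . 1
  . . . . . . . . . .

Answer: 3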